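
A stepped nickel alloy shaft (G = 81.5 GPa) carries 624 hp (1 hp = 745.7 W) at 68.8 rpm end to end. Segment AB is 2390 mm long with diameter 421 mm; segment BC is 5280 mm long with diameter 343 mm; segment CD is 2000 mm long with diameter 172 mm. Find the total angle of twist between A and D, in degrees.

1.27°

ω = 2π·68.8/60 = 7.205 rad/s, so T = P/ω = 624×745.7 / 7.205 = 64590 N·m.
J_AB = π(0.421)⁴/32 = 3.08×10^-3 m⁴; J_BC = π(0.343)⁴/32 = 1.36×10^-3 m⁴; J_CD = π(0.172)⁴/32 = 8.59×10^-5 m⁴.
θ = (T/G)·Σ L_i/J_i = (64590/81.5×10⁹)·(2.39/3.08×10^-3 + 5.28/1.36×10^-3 + 2.00/8.59×10^-5) = 0.02214 rad.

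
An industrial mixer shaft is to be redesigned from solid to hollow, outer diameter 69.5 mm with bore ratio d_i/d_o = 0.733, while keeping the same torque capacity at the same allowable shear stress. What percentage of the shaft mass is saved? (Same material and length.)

41.9 %

Equal τ_max and T ⇒ the solid shaft needs d_s³ = d_o³(1−k⁴), so d_s = 69.5·(1−0.733⁴)^(1/3) = 62.04 mm.
Area ratio A_h/A_s = d_o²(1−k²)/d_s² = (1−k²)/(1−k⁴)^(2/3) = 0.5807.
Mass saving = 1 − 0.5807 = 41.9 %.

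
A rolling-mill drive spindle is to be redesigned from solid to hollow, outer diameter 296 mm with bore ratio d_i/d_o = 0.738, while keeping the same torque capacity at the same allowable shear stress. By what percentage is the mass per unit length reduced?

42.4 %

Equal τ_max and T ⇒ the solid shaft needs d_s³ = d_o³(1−k⁴), so d_s = 296·(1−0.738⁴)^(1/3) = 263.2 mm.
Area ratio A_h/A_s = d_o²(1−k²)/d_s² = (1−k²)/(1−k⁴)^(2/3) = 0.5757.
Mass saving = 1 − 0.5757 = 42.4 %.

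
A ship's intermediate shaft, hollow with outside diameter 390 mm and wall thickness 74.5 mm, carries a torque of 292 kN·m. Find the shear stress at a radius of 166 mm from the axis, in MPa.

J = π(d_o⁴ − d_i⁴)/32 = π(0.390⁴ − 0.241⁴)/32 = 1.940×10^-3 m⁴.
Shear stress varies linearly with radius: τ = T·r/J = 292000 × 0.166 / 1.940×10^-3 = 2.499×10^7 Pa.

25.0 MPa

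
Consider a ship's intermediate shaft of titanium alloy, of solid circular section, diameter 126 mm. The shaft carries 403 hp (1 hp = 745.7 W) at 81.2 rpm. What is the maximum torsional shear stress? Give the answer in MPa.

ω = 2π·81.2/60 = 8.503 rad/s, so T = P/ω = 403×745.7 / 8.503 = 35340 N·m.
J = πd⁴/32 = π(0.126)⁴/32 = 2.474×10^-5 m⁴.
τ_max = T·r/J = 35340 × 0.0630 / 2.474×10^-5 = 8.998×10^7 Pa.

90.0 MPa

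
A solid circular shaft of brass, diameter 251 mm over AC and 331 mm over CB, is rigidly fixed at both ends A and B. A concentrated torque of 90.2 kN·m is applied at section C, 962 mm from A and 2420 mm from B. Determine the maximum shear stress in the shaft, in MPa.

13.2 MPa

Compatibility: T_A·a/J_AC = T_B·b/J_CB with T_A + T_B = T₀.
J_AC = 3.90×10^-4 m⁴, J_CB = 1.18×10^-3 m⁴, so T_A = T₀·(J_AC/a)/((J_AC/a)+(J_CB/b)) = 40960 N·m, T_B = 49240 N·m.
τ in each portion: τ_AC = 1.32×10^7 Pa, τ_CB = 6.92×10^6 Pa; maximum is in AC.
τ_max = T_AC·r/J = 40960·0.126/3.90×10^-4 = 1.319×10^7 Pa.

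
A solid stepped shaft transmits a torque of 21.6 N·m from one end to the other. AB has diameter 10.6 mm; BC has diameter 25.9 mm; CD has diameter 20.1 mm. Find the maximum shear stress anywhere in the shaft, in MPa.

92.4 MPa

Under the same torque, τ_max = 16T/(πd³) is largest where d is smallest — segment AB (d = 10.6 mm).
τ_max = 16·21.60/(π·(0.0106)³) = 9.236×10^7 Pa.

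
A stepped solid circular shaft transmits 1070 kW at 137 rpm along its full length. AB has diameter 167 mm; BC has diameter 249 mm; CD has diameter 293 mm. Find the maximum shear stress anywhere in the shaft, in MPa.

ω = 2π·137/60 = 14.35 rad/s, so T = P/ω = 1070×10³ / 14.35 = 74580 N·m.
Under the same torque, τ_max = 16T/(πd³) is largest where d is smallest — segment AB (d = 167 mm).
τ_max = 16·74580/(π·(0.167)³) = 8.156×10^7 Pa.

81.6 MPa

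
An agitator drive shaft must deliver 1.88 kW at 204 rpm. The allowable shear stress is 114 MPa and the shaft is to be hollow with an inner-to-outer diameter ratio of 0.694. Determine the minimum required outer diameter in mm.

17.2 mm

ω = 2π·204/60 = 21.36 rad/s, so T = P/ω = 1.88×10³ / 21.36 = 88.00 N·m.
For a hollow shaft with d_i/d_o = 0.694: τ_max = 16T/(π d_o³ (1−k⁴)), so d_o = [16T/(π τ_allow (1−k⁴))]^(1/3) = [16·88.00/(π·1.14×10^8·0.7680)]^(1/3) = 0.01723 m.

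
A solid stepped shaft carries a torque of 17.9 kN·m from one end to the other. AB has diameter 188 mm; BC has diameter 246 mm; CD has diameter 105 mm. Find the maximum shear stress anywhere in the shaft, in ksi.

Under the same torque, τ_max = 16T/(πd³) is largest where d is smallest — segment CD (d = 105 mm).
τ_max = 16·17900/(π·(0.105)³) = 7.875×10^7 Pa.

11.4 ksi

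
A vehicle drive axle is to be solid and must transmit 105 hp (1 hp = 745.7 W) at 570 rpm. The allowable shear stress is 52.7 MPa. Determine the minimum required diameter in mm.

ω = 2π·570/60 = 59.69 rad/s, so T = P/ω = 105×745.7 / 59.69 = 1312 N·m.
For a solid shaft τ_max = 16T/(πd³), so d = (16T/(π τ_allow))^(1/3) = (16·1312/(π·5.27×10^7))^(1/3) = 0.05023 m.

50.2 mm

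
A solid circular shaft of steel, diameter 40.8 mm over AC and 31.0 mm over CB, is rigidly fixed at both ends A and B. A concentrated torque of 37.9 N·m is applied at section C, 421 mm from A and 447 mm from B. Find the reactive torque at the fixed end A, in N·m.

28.8 N·m

Compatibility: T_A·a/J_AC = T_B·b/J_CB with T_A + T_B = T₀.
J_AC = 2.72×10^-7 m⁴, J_CB = 9.07×10^-8 m⁴, so T_A = T₀·(J_AC/a)/((J_AC/a)+(J_CB/b)) = 28.85 N·m, T_B = 9.054 N·m.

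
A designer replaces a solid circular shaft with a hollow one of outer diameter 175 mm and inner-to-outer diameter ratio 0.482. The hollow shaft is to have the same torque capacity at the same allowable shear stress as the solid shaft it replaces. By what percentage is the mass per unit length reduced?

20.3 %

Equal τ_max and T ⇒ the solid shaft needs d_s³ = d_o³(1−k⁴), so d_s = 175·(1−0.482⁴)^(1/3) = 171.8 mm.
Area ratio A_h/A_s = d_o²(1−k²)/d_s² = (1−k²)/(1−k⁴)^(2/3) = 0.7966.
Mass saving = 1 − 0.7966 = 20.3 %.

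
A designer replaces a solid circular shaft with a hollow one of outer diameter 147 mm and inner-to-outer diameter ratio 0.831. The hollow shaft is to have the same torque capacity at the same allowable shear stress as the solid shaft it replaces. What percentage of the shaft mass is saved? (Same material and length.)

Equal τ_max and T ⇒ the solid shaft needs d_s³ = d_o³(1−k⁴), so d_s = 147·(1−0.831⁴)^(1/3) = 118.4 mm.
Area ratio A_h/A_s = d_o²(1−k²)/d_s² = (1−k²)/(1−k⁴)^(2/3) = 0.4766.
Mass saving = 1 − 0.4766 = 52.3 %.

52.3 %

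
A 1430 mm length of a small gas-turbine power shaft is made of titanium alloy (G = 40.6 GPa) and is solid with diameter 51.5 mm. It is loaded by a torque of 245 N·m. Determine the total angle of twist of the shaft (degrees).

J = πd⁴/32 = π(0.0515)⁴/32 = 6.906×10^-7 m⁴.
θ = T·L/(G·J) = 245.0 × 1.43 / (40.6×10⁹ × 6.906×10^-7) = 0.01250 rad.

0.716°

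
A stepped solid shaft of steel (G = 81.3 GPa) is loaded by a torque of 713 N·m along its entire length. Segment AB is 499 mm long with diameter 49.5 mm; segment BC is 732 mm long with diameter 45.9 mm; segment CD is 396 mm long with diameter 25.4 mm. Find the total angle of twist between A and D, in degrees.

J_AB = π(0.0495)⁴/32 = 5.89×10^-7 m⁴; J_BC = π(0.0459)⁴/32 = 4.36×10^-7 m⁴; J_CD = π(0.0254)⁴/32 = 4.09×10^-8 m⁴.
θ = (T/G)·Σ L_i/J_i = (713.0/81.3×10⁹)·(0.499/5.89×10^-7 + 0.732/4.36×10^-7 + 0.396/4.09×10^-8) = 0.1071 rad.

6.14°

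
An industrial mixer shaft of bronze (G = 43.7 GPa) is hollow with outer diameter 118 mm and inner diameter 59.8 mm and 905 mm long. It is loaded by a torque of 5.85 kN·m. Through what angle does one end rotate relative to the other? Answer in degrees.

0.390°

J = π(d_o⁴ − d_i⁴)/32 = π(0.118⁴ − 0.0598⁴)/32 = 1.778×10^-5 m⁴.
θ = T·L/(G·J) = 5850 × 0.905 / (43.7×10⁹ × 1.778×10^-5) = 6.814×10^-3 rad.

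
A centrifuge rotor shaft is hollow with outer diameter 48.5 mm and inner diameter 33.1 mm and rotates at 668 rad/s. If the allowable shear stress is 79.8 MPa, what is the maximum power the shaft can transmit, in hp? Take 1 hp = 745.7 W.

J = π(d_o⁴ − d_i⁴)/32 = π(0.0485⁴ − 0.0331⁴)/32 = 4.254×10^-7 m⁴.
T_max = τ_allow·J/r = 7.98×10^7 × 4.254×10^-7 / 0.0243 = 1400 N·m.
ω = 668 rad/s, so P_max = T_max·ω = 9.350×10^5 W.

1250 hp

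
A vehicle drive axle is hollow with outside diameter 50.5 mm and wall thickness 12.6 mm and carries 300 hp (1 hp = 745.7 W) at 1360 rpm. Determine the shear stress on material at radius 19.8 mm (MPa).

ω = 2π·1360/60 = 142.4 rad/s, so T = P/ω = 300×745.7 / 142.4 = 1571 N·m.
J = π(d_o⁴ − d_i⁴)/32 = π(0.0505⁴ − 0.0253⁴)/32 = 5.983×10^-7 m⁴.
Shear stress varies linearly with radius: τ = T·r/J = 1571 × 0.0198 / 5.983×10^-7 = 5.198×10^7 Pa.

52.0 MPa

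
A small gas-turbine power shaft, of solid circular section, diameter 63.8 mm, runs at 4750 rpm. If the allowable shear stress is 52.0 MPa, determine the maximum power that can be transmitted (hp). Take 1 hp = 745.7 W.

1770 hp

J = πd⁴/32 = π(0.0638)⁴/32 = 1.627×10^-6 m⁴.
T_max = τ_allow·J/r = 5.20×10^7 × 1.627×10^-6 / 0.0319 = 2652 N·m.
ω = 2π·4750/60 = 497.4 rad/s, so P_max = T_max·ω = 1.319×10^6 W.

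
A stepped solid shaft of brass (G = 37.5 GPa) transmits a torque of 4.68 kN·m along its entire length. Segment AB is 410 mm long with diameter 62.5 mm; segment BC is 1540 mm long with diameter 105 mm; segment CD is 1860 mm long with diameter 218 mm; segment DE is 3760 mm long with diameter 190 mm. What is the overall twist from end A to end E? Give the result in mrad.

J_AB = π(0.0625)⁴/32 = 1.50×10^-6 m⁴; J_BC = π(0.105)⁴/32 = 1.19×10^-5 m⁴; J_CD = π(0.218)⁴/32 = 2.22×10^-4 m⁴; J_DE = π(0.190)⁴/32 = 1.28×10^-4 m⁴.
θ = (T/G)·Σ L_i/J_i = (4680/37.5×10⁹)·(0.410/1.50×10^-6 + 1.54/1.19×10^-5 + 1.86/2.22×10^-4 + 3.76/1.28×10^-4) = 0.05498 rad.

55.0 mrad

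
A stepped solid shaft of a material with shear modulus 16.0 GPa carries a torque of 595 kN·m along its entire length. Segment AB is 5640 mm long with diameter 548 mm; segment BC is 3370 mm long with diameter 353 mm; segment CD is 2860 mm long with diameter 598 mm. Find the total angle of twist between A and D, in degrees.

6.55°

J_AB = π(0.548)⁴/32 = 8.85×10^-3 m⁴; J_BC = π(0.353)⁴/32 = 1.52×10^-3 m⁴; J_CD = π(0.598)⁴/32 = 0.0126 m⁴.
θ = (T/G)·Σ L_i/J_i = (595000/16.0×10⁹)·(5.64/8.85×10^-3 + 3.37/1.52×10^-3 + 2.86/0.0126) = 0.1144 rad.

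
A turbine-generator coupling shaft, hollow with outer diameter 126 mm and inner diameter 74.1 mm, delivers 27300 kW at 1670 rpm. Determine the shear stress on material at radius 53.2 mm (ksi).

55.3 ksi

ω = 2π·1670/60 = 174.9 rad/s, so T = P/ω = 27300×10³ / 174.9 = 156100 N·m.
J = π(d_o⁴ − d_i⁴)/32 = π(0.126⁴ − 0.0741⁴)/32 = 2.178×10^-5 m⁴.
Shear stress varies linearly with radius: τ = T·r/J = 156100 × 0.0532 / 2.178×10^-5 = 3.812×10^8 Pa.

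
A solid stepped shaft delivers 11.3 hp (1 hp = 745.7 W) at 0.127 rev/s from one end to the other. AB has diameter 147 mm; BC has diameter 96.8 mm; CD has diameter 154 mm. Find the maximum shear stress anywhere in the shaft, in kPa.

ω = 2π·0.127 = 0.7980 rad/s, so T = P/ω = 11.3×745.7 / 0.7980 = 10560 N·m.
Under the same torque, τ_max = 16T/(πd³) is largest where d is smallest — segment BC (d = 96.8 mm).
τ_max = 16·10560/(π·(0.0968)³) = 5.929×10^7 Pa.

59300 kPa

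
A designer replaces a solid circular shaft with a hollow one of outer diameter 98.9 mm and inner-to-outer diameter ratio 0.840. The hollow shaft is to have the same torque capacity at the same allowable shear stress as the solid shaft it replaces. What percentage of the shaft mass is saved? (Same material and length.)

53.4 %

Equal τ_max and T ⇒ the solid shaft needs d_s³ = d_o³(1−k⁴), so d_s = 98.9·(1−0.840⁴)^(1/3) = 78.61 mm.
Area ratio A_h/A_s = d_o²(1−k²)/d_s² = (1−k²)/(1−k⁴)^(2/3) = 0.4660.
Mass saving = 1 − 0.4660 = 53.4 %.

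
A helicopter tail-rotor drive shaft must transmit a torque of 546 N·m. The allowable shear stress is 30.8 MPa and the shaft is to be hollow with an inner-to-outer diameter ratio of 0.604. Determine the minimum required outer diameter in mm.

For a hollow shaft with d_i/d_o = 0.604: τ_max = 16T/(π d_o³ (1−k⁴)), so d_o = [16T/(π τ_allow (1−k⁴))]^(1/3) = [16·546.0/(π·3.08×10^7·0.8669)]^(1/3) = 0.04705 m.

47.0 mm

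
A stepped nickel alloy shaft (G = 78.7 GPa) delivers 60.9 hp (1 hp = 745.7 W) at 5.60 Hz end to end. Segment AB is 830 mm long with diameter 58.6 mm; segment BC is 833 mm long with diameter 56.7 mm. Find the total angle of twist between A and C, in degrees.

ω = 2π·5.60 = 35.19 rad/s, so T = P/ω = 60.9×745.7 / 35.19 = 1291 N·m.
J_AB = π(0.0586)⁴/32 = 1.16×10^-6 m⁴; J_BC = π(0.0567)⁴/32 = 1.01×10^-6 m⁴.
θ = (T/G)·Σ L_i/J_i = (1291/78.7×10⁹)·(0.830/1.16×10^-6 + 0.833/1.01×10^-6) = 0.02522 rad.

1.45°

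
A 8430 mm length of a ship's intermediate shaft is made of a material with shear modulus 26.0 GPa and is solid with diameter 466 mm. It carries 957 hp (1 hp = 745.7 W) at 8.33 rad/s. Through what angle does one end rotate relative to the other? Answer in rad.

0.00600 rad

ω = 8.33 rad/s, so T = P/ω = 957×745.7 / 8.330 = 85670 N·m.
J = πd⁴/32 = π(0.466)⁴/32 = 4.630×10^-3 m⁴.
θ = T·L/(G·J) = 85670 × 8.43 / (26.0×10⁹ × 4.630×10^-3) = 6.000×10^-3 rad.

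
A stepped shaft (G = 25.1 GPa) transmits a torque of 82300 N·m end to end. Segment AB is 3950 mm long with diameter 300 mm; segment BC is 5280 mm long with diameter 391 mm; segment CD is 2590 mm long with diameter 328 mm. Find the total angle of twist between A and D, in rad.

J_AB = π(0.300)⁴/32 = 7.95×10^-4 m⁴; J_BC = π(0.391)⁴/32 = 2.29×10^-3 m⁴; J_CD = π(0.328)⁴/32 = 1.14×10^-3 m⁴.
θ = (T/G)·Σ L_i/J_i = (82300/25.1×10⁹)·(3.95/7.95×10^-4 + 5.28/2.29×10^-3 + 2.59/1.14×10^-3) = 0.03131 rad.

0.0313 rad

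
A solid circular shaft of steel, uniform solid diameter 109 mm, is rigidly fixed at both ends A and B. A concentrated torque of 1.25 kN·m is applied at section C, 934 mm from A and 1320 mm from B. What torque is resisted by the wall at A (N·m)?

With uniform GJ and both ends fixed, compatibility θ_AC = θ_CB gives T_A·a = T_B·b, together with T_A + T_B = T₀.
T_A = T₀·b/(a+b) = 1250·1320/2254 = 732.0 N·m; T_B = 518.0 N·m.

732 N·m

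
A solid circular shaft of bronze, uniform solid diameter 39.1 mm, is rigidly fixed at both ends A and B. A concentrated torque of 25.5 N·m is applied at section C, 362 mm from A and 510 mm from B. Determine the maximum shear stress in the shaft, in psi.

184 psi

With uniform GJ and both ends fixed, compatibility θ_AC = θ_CB gives T_A·a = T_B·b, together with T_A + T_B = T₀.
T_A = T₀·b/(a+b) = 25.50·510/872.0 = 14.91 N·m; T_B = 10.59 N·m.
τ in each portion: τ_AC = 1.27×10^6 Pa, τ_CB = 9.02×10^5 Pa; maximum is in AC.
τ_max = T_AC·r/J = 14.91·0.0196/2.29×10^-7 = 1.271×10^6 Pa.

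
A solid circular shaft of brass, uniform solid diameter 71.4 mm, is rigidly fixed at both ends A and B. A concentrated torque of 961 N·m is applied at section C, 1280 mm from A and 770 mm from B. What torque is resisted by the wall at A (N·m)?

361 N·m

With uniform GJ and both ends fixed, compatibility θ_AC = θ_CB gives T_A·a = T_B·b, together with T_A + T_B = T₀.
T_A = T₀·b/(a+b) = 961.0·770/2050 = 361.0 N·m; T_B = 600.0 N·m.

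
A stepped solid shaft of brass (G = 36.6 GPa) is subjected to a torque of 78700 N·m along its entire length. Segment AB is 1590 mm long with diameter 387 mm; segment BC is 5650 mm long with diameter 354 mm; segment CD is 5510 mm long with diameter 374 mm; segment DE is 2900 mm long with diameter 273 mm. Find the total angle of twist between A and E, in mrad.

27.0 mrad

J_AB = π(0.387)⁴/32 = 2.20×10^-3 m⁴; J_BC = π(0.354)⁴/32 = 1.54×10^-3 m⁴; J_CD = π(0.374)⁴/32 = 1.92×10^-3 m⁴; J_DE = π(0.273)⁴/32 = 5.45×10^-4 m⁴.
θ = (T/G)·Σ L_i/J_i = (78700/36.6×10⁹)·(1.59/2.20×10^-3 + 5.65/1.54×10^-3 + 5.51/1.92×10^-3 + 2.90/5.45×10^-4) = 0.02704 rad.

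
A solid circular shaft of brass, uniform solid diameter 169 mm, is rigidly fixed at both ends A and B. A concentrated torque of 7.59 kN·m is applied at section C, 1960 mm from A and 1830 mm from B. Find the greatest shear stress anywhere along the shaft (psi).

With uniform GJ and both ends fixed, compatibility θ_AC = θ_CB gives T_A·a = T_B·b, together with T_A + T_B = T₀.
T_A = T₀·b/(a+b) = 7590·1830/3790 = 3665 N·m; T_B = 3925 N·m.
τ in each portion: τ_AC = 3.87×10^6 Pa, τ_CB = 4.14×10^6 Pa; maximum is in CB.
τ_max = T_CB·r/J = 3925·0.0845/8.01×10^-5 = 4.142×10^6 Pa.

601 psi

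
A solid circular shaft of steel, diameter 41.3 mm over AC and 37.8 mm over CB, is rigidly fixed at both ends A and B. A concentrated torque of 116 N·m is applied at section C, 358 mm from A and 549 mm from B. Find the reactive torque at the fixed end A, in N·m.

79.6 N·m

Compatibility: T_A·a/J_AC = T_B·b/J_CB with T_A + T_B = T₀.
J_AC = 2.86×10^-7 m⁴, J_CB = 2.00×10^-7 m⁴, so T_A = T₀·(J_AC/a)/((J_AC/a)+(J_CB/b)) = 79.58 N·m, T_B = 36.42 N·m.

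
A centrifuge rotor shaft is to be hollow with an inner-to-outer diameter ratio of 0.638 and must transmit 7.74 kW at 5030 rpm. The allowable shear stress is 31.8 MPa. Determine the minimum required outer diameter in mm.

ω = 2π·5030/60 = 526.7 rad/s, so T = P/ω = 7.74×10³ / 526.7 = 14.69 N·m.
For a hollow shaft with d_i/d_o = 0.638: τ_max = 16T/(π d_o³ (1−k⁴)), so d_o = [16T/(π τ_allow (1−k⁴))]^(1/3) = [16·14.69/(π·3.18×10^7·0.8343)]^(1/3) = 0.01413 m.

14.1 mm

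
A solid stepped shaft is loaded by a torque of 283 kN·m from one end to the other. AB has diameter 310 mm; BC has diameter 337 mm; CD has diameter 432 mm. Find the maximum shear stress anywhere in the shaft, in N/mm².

48.4 N/mm²

Under the same torque, τ_max = 16T/(πd³) is largest where d is smallest — segment AB (d = 310 mm).
τ_max = 16·283000/(π·(0.310)³) = 4.838×10^7 Pa.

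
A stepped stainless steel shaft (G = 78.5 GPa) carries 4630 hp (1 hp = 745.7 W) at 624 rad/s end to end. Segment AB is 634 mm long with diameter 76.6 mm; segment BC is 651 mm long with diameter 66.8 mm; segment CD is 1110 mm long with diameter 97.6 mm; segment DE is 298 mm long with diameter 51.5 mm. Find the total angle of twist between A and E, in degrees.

4.35°

ω = 624 rad/s, so T = P/ω = 4630×745.7 / 624.0 = 5533 N·m.
J_AB = π(0.0766)⁴/32 = 3.38×10^-6 m⁴; J_BC = π(0.0668)⁴/32 = 1.95×10^-6 m⁴; J_CD = π(0.0976)⁴/32 = 8.91×10^-6 m⁴; J_DE = π(0.0515)⁴/32 = 6.91×10^-7 m⁴.
θ = (T/G)·Σ L_i/J_i = (5533/78.5×10⁹)·(0.634/3.38×10^-6 + 0.651/1.95×10^-6 + 1.11/8.91×10^-6 + 0.298/6.91×10^-7) = 0.07589 rad.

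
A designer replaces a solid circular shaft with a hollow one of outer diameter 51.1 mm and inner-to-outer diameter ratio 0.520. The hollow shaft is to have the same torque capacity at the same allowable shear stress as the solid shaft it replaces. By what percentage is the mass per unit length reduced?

23.3 %

Equal τ_max and T ⇒ the solid shaft needs d_s³ = d_o³(1−k⁴), so d_s = 51.1·(1−0.520⁴)^(1/3) = 49.82 mm.
Area ratio A_h/A_s = d_o²(1−k²)/d_s² = (1−k²)/(1−k⁴)^(2/3) = 0.7675.
Mass saving = 1 − 0.7675 = 23.3 %.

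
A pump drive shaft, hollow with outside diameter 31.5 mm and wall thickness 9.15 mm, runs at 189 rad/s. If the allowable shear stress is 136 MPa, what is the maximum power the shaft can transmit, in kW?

153 kW

J = π(d_o⁴ − d_i⁴)/32 = π(0.0315⁴ − 0.0132⁴)/32 = 9.368×10^-8 m⁴.
T_max = τ_allow·J/r = 1.36×10^8 × 9.368×10^-8 / 0.0158 = 808.9 N·m.
ω = 189 rad/s, so P_max = T_max·ω = 1.529×10^5 W.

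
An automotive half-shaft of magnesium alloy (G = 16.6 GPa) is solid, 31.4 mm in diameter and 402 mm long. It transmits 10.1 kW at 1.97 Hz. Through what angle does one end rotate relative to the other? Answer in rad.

0.207 rad

ω = 2π·1.97 = 12.38 rad/s, so T = P/ω = 10.1×10³ / 12.38 = 816.0 N·m.
J = πd⁴/32 = π(0.0314)⁴/32 = 9.544×10^-8 m⁴.
θ = T·L/(G·J) = 816.0 × 0.402 / (16.6×10⁹ × 9.544×10^-8) = 0.2070 rad.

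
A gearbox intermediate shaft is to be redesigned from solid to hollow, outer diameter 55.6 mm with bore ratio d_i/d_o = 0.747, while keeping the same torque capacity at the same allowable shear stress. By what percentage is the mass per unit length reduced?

Equal τ_max and T ⇒ the solid shaft needs d_s³ = d_o³(1−k⁴), so d_s = 55.6·(1−0.747⁴)^(1/3) = 49.10 mm.
Area ratio A_h/A_s = d_o²(1−k²)/d_s² = (1−k²)/(1−k⁴)^(2/3) = 0.5668.
Mass saving = 1 − 0.5668 = 43.3 %.

43.3 %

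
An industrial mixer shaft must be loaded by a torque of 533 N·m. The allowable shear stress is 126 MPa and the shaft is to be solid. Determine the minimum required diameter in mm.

27.8 mm

For a solid shaft τ_max = 16T/(πd³), so d = (16T/(π τ_allow))^(1/3) = (16·533.0/(π·1.26×10^8))^(1/3) = 0.02783 m.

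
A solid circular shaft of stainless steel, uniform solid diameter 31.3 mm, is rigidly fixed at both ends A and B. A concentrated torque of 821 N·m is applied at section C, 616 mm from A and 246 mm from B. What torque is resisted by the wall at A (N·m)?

234 N·m

With uniform GJ and both ends fixed, compatibility θ_AC = θ_CB gives T_A·a = T_B·b, together with T_A + T_B = T₀.
T_A = T₀·b/(a+b) = 821.0·246/862.0 = 234.3 N·m; T_B = 586.7 N·m.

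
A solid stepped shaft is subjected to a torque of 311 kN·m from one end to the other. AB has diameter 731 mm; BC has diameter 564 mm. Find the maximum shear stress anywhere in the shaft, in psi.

1280 psi

Under the same torque, τ_max = 16T/(πd³) is largest where d is smallest — segment BC (d = 564 mm).
τ_max = 16·311000/(π·(0.564)³) = 8.829×10^6 Pa.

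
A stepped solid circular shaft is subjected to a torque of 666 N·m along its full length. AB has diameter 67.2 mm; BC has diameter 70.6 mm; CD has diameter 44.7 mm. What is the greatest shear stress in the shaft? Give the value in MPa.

38.0 MPa

Under the same torque, τ_max = 16T/(πd³) is largest where d is smallest — segment CD (d = 44.7 mm).
τ_max = 16·666.0/(π·(0.0447)³) = 3.798×10^7 Pa.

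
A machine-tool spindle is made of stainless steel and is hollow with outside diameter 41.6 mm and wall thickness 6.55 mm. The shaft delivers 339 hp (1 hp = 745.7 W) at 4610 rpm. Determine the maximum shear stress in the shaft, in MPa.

ω = 2π·4610/60 = 482.8 rad/s, so T = P/ω = 339×745.7 / 482.8 = 523.6 N·m.
J = π(d_o⁴ − d_i⁴)/32 = π(0.0416⁴ − 0.0285⁴)/32 = 2.292×10^-7 m⁴.
τ_max = T·r/J = 523.6 × 0.0208 / 2.292×10^-7 = 4.751×10^7 Pa.

47.5 MPa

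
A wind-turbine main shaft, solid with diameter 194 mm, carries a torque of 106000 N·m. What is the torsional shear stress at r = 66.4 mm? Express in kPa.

50600 kPa

J = πd⁴/32 = π(0.194)⁴/32 = 1.391×10^-4 m⁴.
Shear stress varies linearly with radius: τ = T·r/J = 106000 × 0.0664 / 1.391×10^-4 = 5.061×10^7 Pa.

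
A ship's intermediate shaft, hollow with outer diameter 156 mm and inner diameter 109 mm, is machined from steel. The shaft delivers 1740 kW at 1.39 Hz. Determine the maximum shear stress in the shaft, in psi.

ω = 2π·1.39 = 8.734 rad/s, so T = P/ω = 1740×10³ / 8.734 = 199200 N·m.
J = π(d_o⁴ − d_i⁴)/32 = π(0.156⁴ − 0.109⁴)/32 = 4.428×10^-5 m⁴.
τ_max = T·r/J = 199200 × 0.0780 / 4.428×10^-5 = 3.509×10^8 Pa.

50900 psi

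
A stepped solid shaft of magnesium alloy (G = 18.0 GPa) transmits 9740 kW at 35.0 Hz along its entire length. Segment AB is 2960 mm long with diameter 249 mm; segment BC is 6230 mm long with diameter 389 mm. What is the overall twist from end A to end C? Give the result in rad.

ω = 2π·35.0 = 219.9 rad/s, so T = P/ω = 9740×10³ / 219.9 = 44290 N·m.
J_AB = π(0.249)⁴/32 = 3.77×10^-4 m⁴; J_BC = π(0.389)⁴/32 = 2.25×10^-3 m⁴.
θ = (T/G)·Σ L_i/J_i = (44290/18.0×10⁹)·(2.96/3.77×10^-4 + 6.23/2.25×10^-3) = 0.02612 rad.

0.0261 rad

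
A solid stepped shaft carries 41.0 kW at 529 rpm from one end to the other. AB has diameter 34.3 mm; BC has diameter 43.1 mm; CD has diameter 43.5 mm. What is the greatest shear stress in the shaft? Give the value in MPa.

93.4 MPa

ω = 2π·529/60 = 55.40 rad/s, so T = P/ω = 41.0×10³ / 55.40 = 740.1 N·m.
Under the same torque, τ_max = 16T/(πd³) is largest where d is smallest — segment AB (d = 34.3 mm).
τ_max = 16·740.1/(π·(0.0343)³) = 9.341×10^7 Pa.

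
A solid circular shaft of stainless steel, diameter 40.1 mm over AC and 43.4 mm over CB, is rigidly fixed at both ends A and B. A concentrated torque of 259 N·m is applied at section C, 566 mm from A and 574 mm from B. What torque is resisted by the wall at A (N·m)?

Compatibility: T_A·a/J_AC = T_B·b/J_CB with T_A + T_B = T₀.
J_AC = 2.54×10^-7 m⁴, J_CB = 3.48×10^-7 m⁴, so T_A = T₀·(J_AC/a)/((J_AC/a)+(J_CB/b)) = 110.1 N·m, T_B = 148.9 N·m.

110 N·m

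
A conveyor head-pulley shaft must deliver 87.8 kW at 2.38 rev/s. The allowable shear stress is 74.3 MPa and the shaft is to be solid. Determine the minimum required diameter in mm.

ω = 2π·2.38 = 14.95 rad/s, so T = P/ω = 87.8×10³ / 14.95 = 5871 N·m.
For a solid shaft τ_max = 16T/(πd³), so d = (16T/(π τ_allow))^(1/3) = (16·5871/(π·7.43×10^7))^(1/3) = 0.07383 m.

73.8 mm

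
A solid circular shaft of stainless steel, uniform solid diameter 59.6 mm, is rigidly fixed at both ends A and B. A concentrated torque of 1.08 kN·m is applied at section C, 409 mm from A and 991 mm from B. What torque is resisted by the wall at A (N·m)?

With uniform GJ and both ends fixed, compatibility θ_AC = θ_CB gives T_A·a = T_B·b, together with T_A + T_B = T₀.
T_A = T₀·b/(a+b) = 1080·991/1400 = 764.5 N·m; T_B = 315.5 N·m.

764 N·m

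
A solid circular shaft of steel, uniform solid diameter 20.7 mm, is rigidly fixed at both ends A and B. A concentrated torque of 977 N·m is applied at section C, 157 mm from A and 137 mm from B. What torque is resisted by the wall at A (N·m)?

With uniform GJ and both ends fixed, compatibility θ_AC = θ_CB gives T_A·a = T_B·b, together with T_A + T_B = T₀.
T_A = T₀·b/(a+b) = 977.0·137/294.0 = 455.3 N·m; T_B = 521.7 N·m.

455 N·m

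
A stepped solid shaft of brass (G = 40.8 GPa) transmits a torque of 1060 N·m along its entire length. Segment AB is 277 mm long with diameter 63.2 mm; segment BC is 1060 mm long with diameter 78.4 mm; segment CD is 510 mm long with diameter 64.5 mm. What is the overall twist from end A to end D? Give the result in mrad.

J_AB = π(0.0632)⁴/32 = 1.57×10^-6 m⁴; J_BC = π(0.0784)⁴/32 = 3.71×10^-6 m⁴; J_CD = π(0.0645)⁴/32 = 1.70×10^-6 m⁴.
θ = (T/G)·Σ L_i/J_i = (1060/40.8×10⁹)·(0.277/1.57×10^-6 + 1.06/3.71×10^-6 + 0.510/1.70×10^-6) = 0.01982 rad.

19.8 mrad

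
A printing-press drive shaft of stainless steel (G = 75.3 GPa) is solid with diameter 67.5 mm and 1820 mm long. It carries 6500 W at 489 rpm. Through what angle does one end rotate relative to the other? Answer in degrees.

ω = 2π·489/60 = 51.21 rad/s, so T = P/ω = 6500 / 51.21 = 126.9 N·m.
J = πd⁴/32 = π(0.0675)⁴/32 = 2.038×10^-6 m⁴.
θ = T·L/(G·J) = 126.9 × 1.82 / (75.3×10⁹ × 2.038×10^-6) = 1.505×10^-3 rad.

0.0863°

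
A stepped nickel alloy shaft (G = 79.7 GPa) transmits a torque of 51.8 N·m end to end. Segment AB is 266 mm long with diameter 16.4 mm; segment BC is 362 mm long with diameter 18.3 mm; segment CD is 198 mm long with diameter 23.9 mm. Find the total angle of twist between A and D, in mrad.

J_AB = π(0.0164)⁴/32 = 7.10×10^-9 m⁴; J_BC = π(0.0183)⁴/32 = 1.10×10^-8 m⁴; J_CD = π(0.0239)⁴/32 = 3.20×10^-8 m⁴.
θ = (T/G)·Σ L_i/J_i = (51.80/79.7×10⁹)·(0.266/7.10×10^-9 + 0.362/1.10×10^-8 + 0.198/3.20×10^-8) = 0.04973 rad.

49.7 mrad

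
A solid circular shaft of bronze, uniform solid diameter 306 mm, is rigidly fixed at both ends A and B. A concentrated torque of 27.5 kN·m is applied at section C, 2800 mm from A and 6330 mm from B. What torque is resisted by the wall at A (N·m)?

19100 N·m

With uniform GJ and both ends fixed, compatibility θ_AC = θ_CB gives T_A·a = T_B·b, together with T_A + T_B = T₀.
T_A = T₀·b/(a+b) = 27500·6330/9130 = 19070 N·m; T_B = 8434 N·m.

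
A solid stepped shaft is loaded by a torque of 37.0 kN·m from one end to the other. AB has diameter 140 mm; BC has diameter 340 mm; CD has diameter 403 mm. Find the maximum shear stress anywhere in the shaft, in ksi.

9.96 ksi

Under the same torque, τ_max = 16T/(πd³) is largest where d is smallest — segment AB (d = 140 mm).
τ_max = 16·37000/(π·(0.140)³) = 6.867×10^7 Pa.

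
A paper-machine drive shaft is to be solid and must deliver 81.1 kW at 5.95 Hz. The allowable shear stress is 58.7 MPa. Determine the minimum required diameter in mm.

ω = 2π·5.95 = 37.38 rad/s, so T = P/ω = 81.1×10³ / 37.38 = 2169 N·m.
For a solid shaft τ_max = 16T/(πd³), so d = (16T/(π τ_allow))^(1/3) = (16·2169/(π·5.87×10^7))^(1/3) = 0.05731 m.

57.3 mm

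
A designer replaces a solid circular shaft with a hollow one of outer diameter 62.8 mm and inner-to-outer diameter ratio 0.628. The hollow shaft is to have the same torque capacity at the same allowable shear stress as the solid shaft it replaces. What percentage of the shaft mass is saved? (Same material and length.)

Equal τ_max and T ⇒ the solid shaft needs d_s³ = d_o³(1−k⁴), so d_s = 62.8·(1−0.628⁴)^(1/3) = 59.36 mm.
Area ratio A_h/A_s = d_o²(1−k²)/d_s² = (1−k²)/(1−k⁴)^(2/3) = 0.6779.
Mass saving = 1 − 0.6779 = 32.2 %.

32.2 %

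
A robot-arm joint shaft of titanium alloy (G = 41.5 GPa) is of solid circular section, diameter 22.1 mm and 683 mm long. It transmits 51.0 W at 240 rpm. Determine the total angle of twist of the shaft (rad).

0.00143 rad

ω = 2π·240/60 = 25.13 rad/s, so T = P/ω = 51.0 / 25.13 = 2.029 N·m.
J = πd⁴/32 = π(0.0221)⁴/32 = 2.342×10^-8 m⁴.
θ = T·L/(G·J) = 2.029 × 0.683 / (41.5×10⁹ × 2.342×10^-8) = 1.426×10^-3 rad.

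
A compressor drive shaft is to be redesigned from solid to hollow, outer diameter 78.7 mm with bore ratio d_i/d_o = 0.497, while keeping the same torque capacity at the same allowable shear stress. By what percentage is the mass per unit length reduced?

21.5 %

Equal τ_max and T ⇒ the solid shaft needs d_s³ = d_o³(1−k⁴), so d_s = 78.7·(1−0.497⁴)^(1/3) = 77.07 mm.
Area ratio A_h/A_s = d_o²(1−k²)/d_s² = (1−k²)/(1−k⁴)^(2/3) = 0.7853.
Mass saving = 1 − 0.7853 = 21.5 %.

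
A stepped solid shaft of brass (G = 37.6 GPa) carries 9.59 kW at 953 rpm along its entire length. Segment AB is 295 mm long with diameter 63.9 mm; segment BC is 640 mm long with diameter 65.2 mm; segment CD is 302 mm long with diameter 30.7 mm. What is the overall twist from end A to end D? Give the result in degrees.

0.586°

ω = 2π·953/60 = 99.80 rad/s, so T = P/ω = 9.59×10³ / 99.80 = 96.09 N·m.
J_AB = π(0.0639)⁴/32 = 1.64×10^-6 m⁴; J_BC = π(0.0652)⁴/32 = 1.77×10^-6 m⁴; J_CD = π(0.0307)⁴/32 = 8.72×10^-8 m⁴.
θ = (T/G)·Σ L_i/J_i = (96.09/37.6×10⁹)·(0.295/1.64×10^-6 + 0.640/1.77×10^-6 + 0.302/8.72×10^-8) = 0.01023 rad.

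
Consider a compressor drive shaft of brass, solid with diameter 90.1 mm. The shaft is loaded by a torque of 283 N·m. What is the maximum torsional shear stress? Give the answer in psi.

J = πd⁴/32 = π(0.0901)⁴/32 = 6.470×10^-6 m⁴.
τ_max = T·r/J = 283.0 × 0.0450 / 6.470×10^-6 = 1.971×10^6 Pa.

286 psi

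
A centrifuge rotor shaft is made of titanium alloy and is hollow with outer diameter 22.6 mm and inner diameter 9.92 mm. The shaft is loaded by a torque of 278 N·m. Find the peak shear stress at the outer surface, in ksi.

J = π(d_o⁴ − d_i⁴)/32 = π(0.0226⁴ − 0.00992⁴)/32 = 2.466×10^-8 m⁴.
τ_max = T·r/J = 278.0 × 0.0113 / 2.466×10^-8 = 1.274×10^8 Pa.

18.5 ksi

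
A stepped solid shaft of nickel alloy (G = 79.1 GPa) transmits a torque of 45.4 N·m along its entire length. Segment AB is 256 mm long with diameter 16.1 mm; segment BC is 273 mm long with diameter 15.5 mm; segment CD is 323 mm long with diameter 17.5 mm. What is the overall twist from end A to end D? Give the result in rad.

0.0701 rad

J_AB = π(0.0161)⁴/32 = 6.60×10^-9 m⁴; J_BC = π(0.0155)⁴/32 = 5.67×10^-9 m⁴; J_CD = π(0.0175)⁴/32 = 9.21×10^-9 m⁴.
θ = (T/G)·Σ L_i/J_i = (45.40/79.1×10⁹)·(0.256/6.60×10^-9 + 0.273/5.67×10^-9 + 0.323/9.21×10^-9) = 0.07006 rad.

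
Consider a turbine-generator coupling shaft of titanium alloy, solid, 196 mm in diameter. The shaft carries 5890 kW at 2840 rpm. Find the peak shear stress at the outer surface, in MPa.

13.4 MPa

ω = 2π·2840/60 = 297.4 rad/s, so T = P/ω = 5890×10³ / 297.4 = 19800 N·m.
J = πd⁴/32 = π(0.196)⁴/32 = 1.449×10^-4 m⁴.
τ_max = T·r/J = 19800 × 0.0980 / 1.449×10^-4 = 1.340×10^7 Pa.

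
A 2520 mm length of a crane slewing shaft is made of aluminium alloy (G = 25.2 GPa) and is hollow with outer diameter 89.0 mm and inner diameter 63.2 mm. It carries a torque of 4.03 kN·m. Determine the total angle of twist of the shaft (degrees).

5.03°

J = π(d_o⁴ − d_i⁴)/32 = π(0.0890⁴ − 0.0632⁴)/32 = 4.593×10^-6 m⁴.
θ = T·L/(G·J) = 4030 × 2.52 / (25.2×10⁹ × 4.593×10^-6) = 0.08773 rad.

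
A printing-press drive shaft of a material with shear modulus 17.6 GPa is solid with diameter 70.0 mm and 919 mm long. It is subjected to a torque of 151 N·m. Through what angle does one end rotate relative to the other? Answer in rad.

0.00334 rad

J = πd⁴/32 = π(0.0700)⁴/32 = 2.357×10^-6 m⁴.
θ = T·L/(G·J) = 151.0 × 0.919 / (17.6×10⁹ × 2.357×10^-6) = 3.345×10^-3 rad.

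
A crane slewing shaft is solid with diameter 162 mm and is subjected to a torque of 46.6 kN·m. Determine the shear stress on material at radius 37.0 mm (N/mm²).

J = πd⁴/32 = π(0.162)⁴/32 = 6.762×10^-5 m⁴.
Shear stress varies linearly with radius: τ = T·r/J = 46600 × 0.0370 / 6.762×10^-5 = 2.550×10^7 Pa.

25.5 N/mm²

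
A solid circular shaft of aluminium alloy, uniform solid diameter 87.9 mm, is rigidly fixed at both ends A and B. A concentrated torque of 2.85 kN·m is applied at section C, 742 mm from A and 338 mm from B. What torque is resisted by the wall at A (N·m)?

With uniform GJ and both ends fixed, compatibility θ_AC = θ_CB gives T_A·a = T_B·b, together with T_A + T_B = T₀.
T_A = T₀·b/(a+b) = 2850·338/1080 = 891.9 N·m; T_B = 1958 N·m.

892 N·m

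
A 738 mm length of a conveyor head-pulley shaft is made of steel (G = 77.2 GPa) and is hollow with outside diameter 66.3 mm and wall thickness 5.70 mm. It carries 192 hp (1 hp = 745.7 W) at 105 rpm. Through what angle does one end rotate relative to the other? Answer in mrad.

124 mrad

ω = 2π·105/60 = 11.00 rad/s, so T = P/ω = 192×745.7 / 11.00 = 13020 N·m.
J = π(d_o⁴ − d_i⁴)/32 = π(0.0663⁴ − 0.0549⁴)/32 = 1.005×10^-6 m⁴.
θ = T·L/(G·J) = 13020 × 0.738 / (77.2×10⁹ × 1.005×10^-6) = 0.1238 rad.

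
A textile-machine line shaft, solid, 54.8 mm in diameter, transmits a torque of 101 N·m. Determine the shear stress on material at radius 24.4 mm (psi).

J = πd⁴/32 = π(0.0548)⁴/32 = 8.854×10^-7 m⁴.
Shear stress varies linearly with radius: τ = T·r/J = 101.0 × 0.0244 / 8.854×10^-7 = 2.783×10^6 Pa.

404 psi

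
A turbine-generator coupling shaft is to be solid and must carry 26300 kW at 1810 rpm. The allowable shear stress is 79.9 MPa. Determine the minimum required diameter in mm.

207 mm

ω = 2π·1810/60 = 189.5 rad/s, so T = P/ω = 26300×10³ / 189.5 = 138800 N·m.
For a solid shaft τ_max = 16T/(πd³), so d = (16T/(π τ_allow))^(1/3) = (16·138800/(π·7.99×10^7))^(1/3) = 0.2068 m.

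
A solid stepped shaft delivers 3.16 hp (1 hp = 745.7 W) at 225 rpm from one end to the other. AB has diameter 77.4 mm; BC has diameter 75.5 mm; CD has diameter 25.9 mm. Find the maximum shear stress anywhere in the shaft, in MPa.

ω = 2π·225/60 = 23.56 rad/s, so T = P/ω = 3.16×745.7 / 23.56 = 100.0 N·m.
Under the same torque, τ_max = 16T/(πd³) is largest where d is smallest — segment CD (d = 25.9 mm).
τ_max = 16·100.0/(π·(0.0259)³) = 2.932×10^7 Pa.

29.3 MPa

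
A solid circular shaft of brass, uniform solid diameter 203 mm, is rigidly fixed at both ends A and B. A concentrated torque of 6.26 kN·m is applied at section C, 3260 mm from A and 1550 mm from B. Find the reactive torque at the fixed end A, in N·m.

2020 N·m

With uniform GJ and both ends fixed, compatibility θ_AC = θ_CB gives T_A·a = T_B·b, together with T_A + T_B = T₀.
T_A = T₀·b/(a+b) = 6260·1550/4810 = 2017 N·m; T_B = 4243 N·m.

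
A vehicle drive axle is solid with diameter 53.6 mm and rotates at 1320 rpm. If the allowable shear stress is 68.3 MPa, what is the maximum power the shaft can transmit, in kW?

J = πd⁴/32 = π(0.0536)⁴/32 = 8.103×10^-7 m⁴.
T_max = τ_allow·J/r = 6.83×10^7 × 8.103×10^-7 / 0.0268 = 2065 N·m.
ω = 2π·1320/60 = 138.2 rad/s, so P_max = T_max·ω = 2.855×10^5 W.

285 kW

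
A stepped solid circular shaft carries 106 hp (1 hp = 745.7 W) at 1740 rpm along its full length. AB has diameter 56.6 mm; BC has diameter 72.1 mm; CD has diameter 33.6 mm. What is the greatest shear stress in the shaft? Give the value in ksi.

ω = 2π·1740/60 = 182.2 rad/s, so T = P/ω = 106×745.7 / 182.2 = 433.8 N·m.
Under the same torque, τ_max = 16T/(πd³) is largest where d is smallest — segment CD (d = 33.6 mm).
τ_max = 16·433.8/(π·(0.0336)³) = 5.824×10^7 Pa.

8.45 ksi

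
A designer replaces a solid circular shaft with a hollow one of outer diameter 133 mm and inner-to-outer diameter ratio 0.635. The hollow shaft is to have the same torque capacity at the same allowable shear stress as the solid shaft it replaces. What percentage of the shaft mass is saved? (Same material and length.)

Equal τ_max and T ⇒ the solid shaft needs d_s³ = d_o³(1−k⁴), so d_s = 133·(1−0.635⁴)^(1/3) = 125.4 mm.
Area ratio A_h/A_s = d_o²(1−k²)/d_s² = (1−k²)/(1−k⁴)^(2/3) = 0.6717.
Mass saving = 1 − 0.6717 = 32.8 %.

32.8 %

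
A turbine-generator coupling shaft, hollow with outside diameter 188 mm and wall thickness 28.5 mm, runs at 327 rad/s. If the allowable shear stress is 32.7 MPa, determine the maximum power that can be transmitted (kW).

J = π(d_o⁴ − d_i⁴)/32 = π(0.188⁴ − 0.131⁴)/32 = 9.373×10^-5 m⁴.
T_max = τ_allow·J/r = 3.27×10^7 × 9.373×10^-5 / 0.0940 = 32610 N·m.
ω = 327 rad/s, so P_max = T_max·ω = 1.066×10^7 W.

10700 kW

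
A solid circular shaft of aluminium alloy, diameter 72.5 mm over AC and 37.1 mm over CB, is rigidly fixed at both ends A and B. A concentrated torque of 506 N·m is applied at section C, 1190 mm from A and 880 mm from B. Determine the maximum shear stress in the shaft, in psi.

Compatibility: T_A·a/J_AC = T_B·b/J_CB with T_A + T_B = T₀.
J_AC = 2.71×10^-6 m⁴, J_CB = 1.86×10^-7 m⁴, so T_A = T₀·(J_AC/a)/((J_AC/a)+(J_CB/b)) = 463.1 N·m, T_B = 42.94 N·m.
τ in each portion: τ_AC = 6.19×10^6 Pa, τ_CB = 4.28×10^6 Pa; maximum is in AC.
τ_max = T_AC·r/J = 463.1·0.0362/2.71×10^-6 = 6.189×10^6 Pa.

898 psi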